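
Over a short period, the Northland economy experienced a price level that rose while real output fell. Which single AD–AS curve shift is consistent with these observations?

P rose and Y fell. An AD shift moves P and Y in the same direction; an SRAS shift moves them in opposite directions.
Here P and Y moved in opposite directions, so the SRAS curve shifted.
Since Y fell, SRAS shifted left.

SRAS shifted left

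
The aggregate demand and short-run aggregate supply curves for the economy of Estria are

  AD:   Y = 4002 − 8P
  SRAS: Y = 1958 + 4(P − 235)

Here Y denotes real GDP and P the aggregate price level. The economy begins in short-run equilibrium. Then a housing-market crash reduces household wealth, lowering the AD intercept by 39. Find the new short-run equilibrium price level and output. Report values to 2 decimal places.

P = 245.42, Y = 1999.67

This is a negative demand shock: AD shifts left.
New AD: Y = 3963 − 8P.
SRAS can be written Y = 1018 + 4P.
Set AD = SRAS: 3963 − 8P = 1018 + 4P, so 2945 = 12P and P = 245.42.
Substituting into AD, Y = 1999.67.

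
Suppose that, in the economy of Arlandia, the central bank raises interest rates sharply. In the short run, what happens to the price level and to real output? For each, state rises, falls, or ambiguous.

Price level: falls; output: falls

This is a negative demand shock: AD shifts left.
Moving along the upward-sloping SRAS curve, P falls and Y falls.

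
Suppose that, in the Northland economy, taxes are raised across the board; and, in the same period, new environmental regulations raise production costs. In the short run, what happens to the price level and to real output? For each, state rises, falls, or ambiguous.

The first event is a negative demand shock: AD shifts left, which by itself pushes P down and Y down.
The second is an adverse supply shock: SRAS shifts left, which by itself pushes P up and Y down.
The two shocks push P in opposite directions, so the effect on P is ambiguous. Both shocks push Y down, so Y falls.

Price level: ambiguous; output: falls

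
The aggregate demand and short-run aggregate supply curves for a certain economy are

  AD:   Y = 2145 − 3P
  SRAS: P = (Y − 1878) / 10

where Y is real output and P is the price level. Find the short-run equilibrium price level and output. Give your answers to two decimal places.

Rearrange SRAS to Y = 1878 + 10P.
Set AD = SRAS: 2145 − 3P = 1878 + 10P, so 267 = 13P and P = 20.54.
Substituting into AD, Y = 2145 − 3P = 2083.38.

P = 20.54, Y = 2083.38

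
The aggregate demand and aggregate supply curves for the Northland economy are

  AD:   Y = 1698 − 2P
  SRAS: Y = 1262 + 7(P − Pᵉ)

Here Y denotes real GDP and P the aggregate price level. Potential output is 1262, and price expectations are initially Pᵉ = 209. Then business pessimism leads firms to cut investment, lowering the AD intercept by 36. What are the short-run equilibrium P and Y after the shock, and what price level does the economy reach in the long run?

Short run: P = 207, Y = 1248. Long run: P = 200.

AD shifts left: new AD is Y = 1662 − 2P. With Pᵉ = 209, SRAS is Y = 7P − 201.
Short run: 1662 − 2P = 7P − 201 gives 1863 = 9P, so P = 207 and Y = 1662 − 2·207 = 1248.
Y = 1248 is below potential 1262; expectations adjust and SRAS shifts right until Y = 1262.
Long run: on the new AD curve, 1262 = 1662 − 2P gives P = 200.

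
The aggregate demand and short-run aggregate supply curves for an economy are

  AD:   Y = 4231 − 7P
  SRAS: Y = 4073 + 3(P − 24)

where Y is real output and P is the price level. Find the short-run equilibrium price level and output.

P = 23, Y = 4070

Write SRAS as Y = 4073 + 3P − 72 = 4001 + 3P.
Set AD = SRAS: 4231 − 7P = 4001 + 3P, so 230 = 10P and P = 23.
Then Y = 4231 − 7·23 = 4070.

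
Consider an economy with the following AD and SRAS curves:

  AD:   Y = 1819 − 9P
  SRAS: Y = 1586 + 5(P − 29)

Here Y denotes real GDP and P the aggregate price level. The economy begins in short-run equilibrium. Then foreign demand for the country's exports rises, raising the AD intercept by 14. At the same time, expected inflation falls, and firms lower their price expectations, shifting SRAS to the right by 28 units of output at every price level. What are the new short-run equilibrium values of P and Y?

P = 26, Y = 1599

After both shocks: AD is Y = 1833 − 9P and SRAS is Y = 1469 + 5P.
Setting them equal: 364 = 14P, so P = 26.
Y = 1833 − 9·26 = 1599.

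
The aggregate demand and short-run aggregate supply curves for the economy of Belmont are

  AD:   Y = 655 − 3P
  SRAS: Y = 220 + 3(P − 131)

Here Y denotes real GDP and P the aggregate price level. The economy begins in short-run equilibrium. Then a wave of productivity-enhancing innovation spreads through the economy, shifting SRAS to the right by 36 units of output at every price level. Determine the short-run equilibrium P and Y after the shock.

This is a positive supply shock: SRAS shifts right.
New SRAS: Y = 3P − 137.
Set AD = SRAS: 655 − 3P = 3P − 137, so 792 = 6P and P = 132.
Y = 655 − 3·132 = 259.

P = 132, Y = 259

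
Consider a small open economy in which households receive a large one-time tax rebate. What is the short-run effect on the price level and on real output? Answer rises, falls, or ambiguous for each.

Price level: rises; output: rises

This is a positive demand shock: AD shifts right.
Moving along the upward-sloping SRAS curve, P rises and Y rises.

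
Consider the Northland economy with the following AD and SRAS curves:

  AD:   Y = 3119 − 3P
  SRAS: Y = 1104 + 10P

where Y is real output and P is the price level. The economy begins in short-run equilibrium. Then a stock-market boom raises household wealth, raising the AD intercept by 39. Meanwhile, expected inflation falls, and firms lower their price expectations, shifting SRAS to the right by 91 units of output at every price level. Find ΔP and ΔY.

ΔP = -4, ΔY = +51

After both shocks: AD is Y = 3158 − 3P and SRAS is Y = 1195 + 10P.
Setting them equal: 1963 = 13P, so P = 151.
Y = 3158 − 3·151 = 2705.
Initially P = 155, Y = 2654, so ΔP = -4 and ΔY = +51.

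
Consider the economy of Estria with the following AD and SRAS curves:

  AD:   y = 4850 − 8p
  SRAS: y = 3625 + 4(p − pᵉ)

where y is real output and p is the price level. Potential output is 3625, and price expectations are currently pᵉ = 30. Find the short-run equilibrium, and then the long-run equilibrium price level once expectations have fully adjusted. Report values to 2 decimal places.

Short run: p = 112.08, y = 3953.33. Long run: p = 153.13.

Short run: with pᵉ = 30, SRAS is y = 3505 + 4p. Setting AD = SRAS gives 1345 = 12p, so p = 112.08 and y = 4850 − 8p = 3953.33.
Output 3953.33 is above potential 3625, so over time expected prices rise and SRAS shifts left until y returns to 3625.
Long run: y = 3625 on the AD curve gives 3625 = 4850 − 8p, so p = 153.13.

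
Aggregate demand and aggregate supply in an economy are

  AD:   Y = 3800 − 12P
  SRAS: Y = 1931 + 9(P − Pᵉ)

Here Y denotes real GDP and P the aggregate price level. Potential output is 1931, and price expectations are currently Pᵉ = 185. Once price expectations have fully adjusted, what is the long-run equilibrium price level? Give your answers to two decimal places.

Long-run P = 155.75

Short run: with Pᵉ = 185, SRAS is Y = 266 + 9P. Setting AD = SRAS gives 3534 = 21P, so P = 168.29 and Y = 3800 − 12P = 1780.57.
Output 1780.57 is below potential 1931, so over time expected prices fall and SRAS shifts right until Y returns to 1931.
Long run: Y = 1931 on the AD curve gives 1931 = 3800 − 12P, so P = 155.75.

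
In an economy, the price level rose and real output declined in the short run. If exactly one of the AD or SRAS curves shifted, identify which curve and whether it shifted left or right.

P rose and Y fell. An AD shift moves P and Y in the same direction; an SRAS shift moves them in opposite directions.
Here P and Y moved in opposite directions, so the SRAS curve shifted.
Since Y fell, SRAS shifted left.

SRAS shifted left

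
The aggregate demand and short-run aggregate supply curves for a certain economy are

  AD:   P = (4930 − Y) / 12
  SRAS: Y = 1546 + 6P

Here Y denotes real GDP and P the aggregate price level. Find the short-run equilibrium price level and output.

Rearrange AD to Y = 4930 − 12P.
Set AD = SRAS: 4930 − 12P = 1546 + 6P, so 3384 = 18P and P = 188.
Then Y = 4930 − 12·188 = 2674.

P = 188, Y = 2674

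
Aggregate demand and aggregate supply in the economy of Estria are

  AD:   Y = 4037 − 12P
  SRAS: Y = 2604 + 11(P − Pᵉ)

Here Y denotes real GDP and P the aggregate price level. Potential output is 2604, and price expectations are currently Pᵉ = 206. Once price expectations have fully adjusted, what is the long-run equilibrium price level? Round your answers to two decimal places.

Short run: with Pᵉ = 206, SRAS is Y = 338 + 11P. Setting AD = SRAS gives 3699 = 23P, so P = 160.83 and Y = 4037 − 12P = 2107.09.
Output 2107.09 is below potential 2604, so over time expected prices fall and SRAS shifts right until Y returns to 2604.
Long run: Y = 2604 on the AD curve gives 2604 = 4037 − 12P, so P = 119.42.

Long-run P = 119.42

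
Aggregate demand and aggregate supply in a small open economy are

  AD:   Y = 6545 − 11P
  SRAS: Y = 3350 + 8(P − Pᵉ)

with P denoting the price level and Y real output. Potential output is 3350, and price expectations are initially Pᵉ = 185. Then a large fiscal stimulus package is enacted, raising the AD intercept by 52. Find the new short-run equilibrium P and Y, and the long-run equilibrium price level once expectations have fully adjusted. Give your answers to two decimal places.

AD shifts right: new AD is Y = 6597 − 11P. With Pᵉ = 185, SRAS is Y = 1870 + 8P.
Short run: 6597 − 11P = 1870 + 8P gives 4727 = 19P, so P = 248.79 and Y = 6597 − 11P = 3860.32.
Y = 3860.32 is above potential 3350; expectations adjust and SRAS shifts left until Y = 3350.
Long run: on the new AD curve, 3350 = 6597 − 11P gives P = 295.18.

Short run: P = 248.79, Y = 3860.32. Long run: P = 295.18.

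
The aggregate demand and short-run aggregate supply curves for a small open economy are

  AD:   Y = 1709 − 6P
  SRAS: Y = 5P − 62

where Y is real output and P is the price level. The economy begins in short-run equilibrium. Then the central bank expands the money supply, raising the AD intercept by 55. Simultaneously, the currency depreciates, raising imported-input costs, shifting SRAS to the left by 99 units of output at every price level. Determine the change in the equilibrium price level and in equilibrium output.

After both shocks: AD is Y = 1764 − 6P and SRAS is Y = 5P − 161.
Setting them equal: 1925 = 11P, so P = 175.
Y = 1764 − 6·175 = 714.
Initially P = 161, Y = 743, so ΔP = +14 and ΔY = -29.

ΔP = +14, ΔY = -29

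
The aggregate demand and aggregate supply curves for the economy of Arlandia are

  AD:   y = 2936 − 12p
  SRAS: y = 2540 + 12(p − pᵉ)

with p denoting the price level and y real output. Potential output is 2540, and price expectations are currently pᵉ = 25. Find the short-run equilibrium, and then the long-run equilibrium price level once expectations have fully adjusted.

Short run: p = 29, y = 2588. Long run: p = 33.

Short run: with pᵉ = 25, SRAS is y = 2240 + 12p. Setting AD = SRAS gives 696 = 24p, so p = 29 and y = 2936 − 12·29 = 2588.
Output 2588 is above potential 2540, so over time expected prices rise and SRAS shifts left until y returns to 2540.
Long run: y = 2540 on the AD curve gives 2540 = 2936 − 12p, so p = 33.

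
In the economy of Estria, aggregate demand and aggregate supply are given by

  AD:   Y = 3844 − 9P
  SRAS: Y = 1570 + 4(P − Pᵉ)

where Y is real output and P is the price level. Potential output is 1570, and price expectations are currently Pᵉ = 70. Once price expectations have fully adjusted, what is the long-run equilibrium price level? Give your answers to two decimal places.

Short run: with Pᵉ = 70, SRAS is Y = 1290 + 4P. Setting AD = SRAS gives 2554 = 13P, so P = 196.46 and Y = 3844 − 9P = 2075.85.
Output 2075.85 is above potential 1570, so over time expected prices rise and SRAS shifts left until Y returns to 1570.
Long run: Y = 1570 on the AD curve gives 1570 = 3844 − 9P, so P = 252.67.

Long-run P = 252.67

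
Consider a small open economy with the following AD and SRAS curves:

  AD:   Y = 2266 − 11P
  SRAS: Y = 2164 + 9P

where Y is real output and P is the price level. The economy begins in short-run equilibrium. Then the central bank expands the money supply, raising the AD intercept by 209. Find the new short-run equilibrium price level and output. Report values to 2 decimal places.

P = 15.55, Y = 2303.95

This is a positive demand shock: AD shifts right.
New AD: Y = 2475 − 11P.
Set AD = SRAS: 2475 − 11P = 2164 + 9P, so 311 = 20P and P = 15.55.
Substituting into AD, Y = 2303.95.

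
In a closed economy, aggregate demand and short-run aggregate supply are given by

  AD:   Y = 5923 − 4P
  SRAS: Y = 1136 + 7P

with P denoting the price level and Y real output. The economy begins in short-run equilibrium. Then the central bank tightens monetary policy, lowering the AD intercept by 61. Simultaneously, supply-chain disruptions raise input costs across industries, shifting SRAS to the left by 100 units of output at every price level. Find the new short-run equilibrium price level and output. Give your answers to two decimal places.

After both shocks: AD is Y = 5862 − 4P and SRAS is Y = 1036 + 7P.
Setting them equal: 4826 = 11P, so P = 438.73.
Substituting into AD, Y = 4107.09.

P = 438.73, Y = 4107.09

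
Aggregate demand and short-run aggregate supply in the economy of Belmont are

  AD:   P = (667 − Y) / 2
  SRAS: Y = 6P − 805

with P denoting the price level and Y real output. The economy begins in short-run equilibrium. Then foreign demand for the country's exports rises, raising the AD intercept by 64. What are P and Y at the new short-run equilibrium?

This is a positive demand shock: AD shifts right.
New AD: Y = 731 − 2P.
Set AD = SRAS: 731 − 2P = 6P − 805, so 1536 = 8P and P = 192.
Y = 731 − 2·192 = 347.

P = 192, Y = 347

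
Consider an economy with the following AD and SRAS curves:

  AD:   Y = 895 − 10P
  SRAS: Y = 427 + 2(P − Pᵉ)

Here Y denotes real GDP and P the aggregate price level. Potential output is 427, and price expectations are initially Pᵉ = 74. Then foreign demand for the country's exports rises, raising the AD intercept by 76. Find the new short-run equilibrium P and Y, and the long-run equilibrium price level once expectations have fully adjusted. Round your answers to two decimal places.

Short run: P = 57.67, Y = 394.33. Long run: P = 54.40.

AD shifts right: new AD is Y = 971 − 10P. With Pᵉ = 74, SRAS is Y = 279 + 2P.
Short run: 971 − 10P = 279 + 2P gives 692 = 12P, so P = 57.67 and Y = 971 − 10P = 394.33.
Y = 394.33 is below potential 427; expectations adjust and SRAS shifts right until Y = 427.
Long run: on the new AD curve, 427 = 971 − 10P gives P = 54.40.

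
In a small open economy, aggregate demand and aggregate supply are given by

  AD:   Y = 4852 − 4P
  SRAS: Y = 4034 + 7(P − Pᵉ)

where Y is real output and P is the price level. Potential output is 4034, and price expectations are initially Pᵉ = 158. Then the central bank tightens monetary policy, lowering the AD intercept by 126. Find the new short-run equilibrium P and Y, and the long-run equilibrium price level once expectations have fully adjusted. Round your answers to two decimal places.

AD shifts left: new AD is Y = 4726 − 4P. With Pᵉ = 158, SRAS is Y = 2928 + 7P.
Short run: 4726 − 4P = 2928 + 7P gives 1798 = 11P, so P = 163.45 and Y = 4726 − 4P = 4072.18.
Y = 4072.18 is above potential 4034; expectations adjust and SRAS shifts left until Y = 4034.
Long run: on the new AD curve, 4034 = 4726 − 4P gives P = 173.00.

Short run: P = 163.45, Y = 4072.18. Long run: P = 173.00.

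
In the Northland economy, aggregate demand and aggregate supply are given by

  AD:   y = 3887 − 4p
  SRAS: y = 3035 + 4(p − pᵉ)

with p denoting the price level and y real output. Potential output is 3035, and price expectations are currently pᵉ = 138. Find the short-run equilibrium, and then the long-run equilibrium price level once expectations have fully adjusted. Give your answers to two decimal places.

Short run: p = 175.50, y = 3185.00. Long run: p = 213.00.

Short run: with pᵉ = 138, SRAS is y = 2483 + 4p. Setting AD = SRAS gives 1404 = 8p, so p = 175.50 and y = 3887 − 4p = 3185.00.
Output 3185.00 is above potential 3035, so over time expected prices rise and SRAS shifts left until y returns to 3035.
Long run: y = 3035 on the AD curve gives 3035 = 3887 − 4p, so p = 213.00.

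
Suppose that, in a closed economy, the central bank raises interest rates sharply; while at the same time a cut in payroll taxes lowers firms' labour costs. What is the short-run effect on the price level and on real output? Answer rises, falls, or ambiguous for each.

Price level: falls; output: ambiguous

The first event is a negative demand shock: AD shifts left, which by itself pushes P down and Y down.
The second is a favourable supply shock: SRAS shifts right, which by itself pushes P down and Y up.
Both shocks push P down, so P falls. The two shocks push Y in opposite directions, so the effect on Y is ambiguous.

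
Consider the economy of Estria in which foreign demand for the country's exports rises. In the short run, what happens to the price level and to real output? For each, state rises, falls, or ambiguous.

This is a positive demand shock: AD shifts right.
Moving along the upward-sloping SRAS curve, P rises and Y rises.

Price level: rises; output: rises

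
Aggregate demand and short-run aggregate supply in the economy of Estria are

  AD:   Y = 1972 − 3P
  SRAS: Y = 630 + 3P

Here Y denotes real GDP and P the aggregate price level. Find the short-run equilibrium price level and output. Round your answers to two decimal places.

Set AD = SRAS: 1972 − 3P = 630 + 3P, so 1342 = 6P and P = 223.67.
Substituting into AD, Y = 1972 − 3P = 1301.00.

P = 223.67, Y = 1301.00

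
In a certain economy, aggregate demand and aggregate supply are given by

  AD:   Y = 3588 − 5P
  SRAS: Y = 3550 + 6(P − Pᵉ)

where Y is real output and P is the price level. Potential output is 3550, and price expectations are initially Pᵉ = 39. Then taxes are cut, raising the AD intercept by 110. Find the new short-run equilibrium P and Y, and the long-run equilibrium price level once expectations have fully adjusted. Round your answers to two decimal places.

AD shifts right: new AD is Y = 3698 − 5P. With Pᵉ = 39, SRAS is Y = 3316 + 6P.
Short run: 3698 − 5P = 3316 + 6P gives 382 = 11P, so P = 34.73 and Y = 3698 − 5P = 3524.36.
Y = 3524.36 is below potential 3550; expectations adjust and SRAS shifts right until Y = 3550.
Long run: on the new AD curve, 3550 = 3698 − 5P gives P = 29.60.

Short run: P = 34.73, Y = 3524.36. Long run: P = 29.60.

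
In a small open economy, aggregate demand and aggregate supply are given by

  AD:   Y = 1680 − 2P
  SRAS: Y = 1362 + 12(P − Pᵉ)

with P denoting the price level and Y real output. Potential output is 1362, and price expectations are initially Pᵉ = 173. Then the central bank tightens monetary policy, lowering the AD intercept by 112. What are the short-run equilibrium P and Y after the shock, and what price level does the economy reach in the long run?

AD shifts left: new AD is Y = 1568 − 2P. With Pᵉ = 173, SRAS is Y = 12P − 714.
Short run: 1568 − 2P = 12P − 714 gives 2282 = 14P, so P = 163 and Y = 1568 − 2·163 = 1242.
Y = 1242 is below potential 1362; expectations adjust and SRAS shifts right until Y = 1362.
Long run: on the new AD curve, 1362 = 1568 − 2P gives P = 103.

Short run: P = 163, Y = 1242. Long run: P = 103.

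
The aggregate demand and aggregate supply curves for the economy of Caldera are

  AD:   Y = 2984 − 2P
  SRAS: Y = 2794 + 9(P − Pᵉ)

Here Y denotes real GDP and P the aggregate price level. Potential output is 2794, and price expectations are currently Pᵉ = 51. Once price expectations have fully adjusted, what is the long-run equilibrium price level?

Short run: with Pᵉ = 51, SRAS is Y = 2335 + 9P. Setting AD = SRAS gives 649 = 11P, so P = 59 and Y = 2984 − 2·59 = 2866.
Output 2866 is above potential 2794, so over time expected prices rise and SRAS shifts left until Y returns to 2794.
Long run: Y = 2794 on the AD curve gives 2794 = 2984 − 2P, so P = 95.

Long-run P = 95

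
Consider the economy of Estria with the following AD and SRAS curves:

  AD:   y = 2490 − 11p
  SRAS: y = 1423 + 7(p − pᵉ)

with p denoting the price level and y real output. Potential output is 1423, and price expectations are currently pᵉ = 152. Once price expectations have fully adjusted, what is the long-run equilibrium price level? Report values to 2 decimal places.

Long-run p = 97.00

Short run: with pᵉ = 152, SRAS is y = 359 + 7p. Setting AD = SRAS gives 2131 = 18p, so p = 118.39 and y = 2490 − 11p = 1187.72.
Output 1187.72 is below potential 1423, so over time expected prices fall and SRAS shifts right until y returns to 1423.
Long run: y = 1423 on the AD curve gives 1423 = 2490 − 11p, so p = 97.00.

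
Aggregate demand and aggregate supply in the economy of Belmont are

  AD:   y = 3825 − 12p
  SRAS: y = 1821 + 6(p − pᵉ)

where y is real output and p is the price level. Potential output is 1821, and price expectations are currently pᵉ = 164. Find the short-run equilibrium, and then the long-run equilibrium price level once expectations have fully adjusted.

Short run: with pᵉ = 164, SRAS is y = 837 + 6p. Setting AD = SRAS gives 2988 = 18p, so p = 166 and y = 3825 − 12·166 = 1833.
Output 1833 is above potential 1821, so over time expected prices rise and SRAS shifts left until y returns to 1821.
Long run: y = 1821 on the AD curve gives 1821 = 3825 − 12p, so p = 167.

Short run: p = 166, y = 1833. Long run: p = 167.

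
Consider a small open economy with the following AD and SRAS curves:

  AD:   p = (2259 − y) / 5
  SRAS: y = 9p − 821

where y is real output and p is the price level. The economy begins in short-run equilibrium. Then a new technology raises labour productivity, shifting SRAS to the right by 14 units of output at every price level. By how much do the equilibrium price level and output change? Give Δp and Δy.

Δp = -1, Δy = +5

This is a positive supply shock: SRAS shifts right.
New SRAS: y = 9p − 807.
Set AD = SRAS: 2259 − 5p = 9p − 807, so 3066 = 14p and p = 219.
y = 2259 − 5·219 = 1164.
Initially p = 220, y = 1159, so Δp = -1 and Δy = +5.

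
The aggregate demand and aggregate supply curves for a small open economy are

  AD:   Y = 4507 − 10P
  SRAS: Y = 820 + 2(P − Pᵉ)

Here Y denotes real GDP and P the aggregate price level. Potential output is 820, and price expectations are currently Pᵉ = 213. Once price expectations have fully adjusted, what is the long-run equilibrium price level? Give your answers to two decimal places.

Long-run P = 368.70

Short run: with Pᵉ = 213, SRAS is Y = 394 + 2P. Setting AD = SRAS gives 4113 = 12P, so P = 342.75 and Y = 4507 − 10P = 1079.50.
Output 1079.50 is above potential 820, so over time expected prices rise and SRAS shifts left until Y returns to 820.
Long run: Y = 820 on the AD curve gives 820 = 4507 − 10P, so P = 368.70.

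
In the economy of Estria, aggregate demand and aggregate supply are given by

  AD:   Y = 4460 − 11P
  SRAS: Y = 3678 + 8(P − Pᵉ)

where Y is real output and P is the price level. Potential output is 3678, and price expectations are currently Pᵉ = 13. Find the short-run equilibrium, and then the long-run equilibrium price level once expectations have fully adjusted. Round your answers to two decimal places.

Short run: with Pᵉ = 13, SRAS is Y = 3574 + 8P. Setting AD = SRAS gives 886 = 19P, so P = 46.63 and Y = 4460 − 11P = 3947.05.
Output 3947.05 is above potential 3678, so over time expected prices rise and SRAS shifts left until Y returns to 3678.
Long run: Y = 3678 on the AD curve gives 3678 = 4460 − 11P, so P = 71.09.

Short run: P = 46.63, Y = 3947.05. Long run: P = 71.09.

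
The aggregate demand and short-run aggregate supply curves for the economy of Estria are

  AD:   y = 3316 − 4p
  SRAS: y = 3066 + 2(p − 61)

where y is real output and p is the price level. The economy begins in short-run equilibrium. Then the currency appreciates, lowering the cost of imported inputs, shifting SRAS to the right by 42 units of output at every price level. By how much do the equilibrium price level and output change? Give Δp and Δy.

This is a positive supply shock: SRAS shifts right.
New SRAS: y = 2986 + 2p.
Set AD = SRAS: 3316 − 4p = 2986 + 2p, so 330 = 6p and p = 55.
y = 3316 − 4·55 = 3096.
Initially p = 62, y = 3068, so Δp = -7 and Δy = +28.

Δp = -7, Δy = +28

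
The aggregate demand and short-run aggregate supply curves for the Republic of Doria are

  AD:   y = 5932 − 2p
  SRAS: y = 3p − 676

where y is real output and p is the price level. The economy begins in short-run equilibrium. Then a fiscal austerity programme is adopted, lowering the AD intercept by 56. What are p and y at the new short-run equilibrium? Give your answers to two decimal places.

p = 1310.40, y = 3255.20

This is a negative demand shock: AD shifts left.
New AD: y = 5876 − 2p.
Set AD = SRAS: 5876 − 2p = 3p − 676, so 6552 = 5p and p = 1310.40.
Substituting into AD, y = 3255.20.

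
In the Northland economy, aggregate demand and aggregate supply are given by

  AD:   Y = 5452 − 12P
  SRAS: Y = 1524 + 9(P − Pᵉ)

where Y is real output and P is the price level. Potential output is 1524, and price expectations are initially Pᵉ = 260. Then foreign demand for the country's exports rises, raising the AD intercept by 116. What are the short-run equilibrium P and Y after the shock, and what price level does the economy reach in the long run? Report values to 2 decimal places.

AD shifts right: new AD is Y = 5568 − 12P. With Pᵉ = 260, SRAS is Y = 9P − 816.
Short run: 5568 − 12P = 9P − 816 gives 6384 = 21P, so P = 304.00 and Y = 5568 − 12P = 1920.00.
Y = 1920.00 is above potential 1524; expectations adjust and SRAS shifts left until Y = 1524.
Long run: on the new AD curve, 1524 = 5568 − 12P gives P = 337.00.

Short run: P = 304.00, Y = 1920.00. Long run: P = 337.00.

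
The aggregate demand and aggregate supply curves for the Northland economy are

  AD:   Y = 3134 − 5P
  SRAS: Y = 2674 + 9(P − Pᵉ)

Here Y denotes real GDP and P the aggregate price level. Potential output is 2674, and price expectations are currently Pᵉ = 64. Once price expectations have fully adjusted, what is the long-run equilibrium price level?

Short run: with Pᵉ = 64, SRAS is Y = 2098 + 9P. Setting AD = SRAS gives 1036 = 14P, so P = 74 and Y = 3134 − 5·74 = 2764.
Output 2764 is above potential 2674, so over time expected prices rise and SRAS shifts left until Y returns to 2674.
Long run: Y = 2674 on the AD curve gives 2674 = 3134 − 5P, so P = 92.

Long-run P = 92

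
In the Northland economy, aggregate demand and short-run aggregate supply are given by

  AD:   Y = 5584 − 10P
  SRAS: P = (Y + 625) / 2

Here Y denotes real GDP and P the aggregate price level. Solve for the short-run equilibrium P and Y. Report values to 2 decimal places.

P = 517.42, Y = 409.83

Rearrange SRAS to Y = 2P − 625.
Set AD = SRAS: 5584 − 10P = 2P − 625, so 6209 = 12P and P = 517.42.
Substituting into AD, Y = 5584 − 10P = 409.83.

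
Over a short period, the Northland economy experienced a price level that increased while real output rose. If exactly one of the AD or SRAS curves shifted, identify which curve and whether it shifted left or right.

P rose and Y rose. An AD shift moves P and Y in the same direction; an SRAS shift moves them in opposite directions.
Here P and Y moved in the same direction, so the AD curve shifted.
Since Y rose, AD shifted right.

AD shifted right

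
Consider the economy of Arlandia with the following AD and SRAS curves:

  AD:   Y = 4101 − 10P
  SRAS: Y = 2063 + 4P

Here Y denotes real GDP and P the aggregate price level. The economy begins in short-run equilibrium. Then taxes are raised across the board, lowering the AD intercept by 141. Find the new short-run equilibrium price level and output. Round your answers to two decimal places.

This is a negative demand shock: AD shifts left.
New AD: Y = 3960 − 10P.
Set AD = SRAS: 3960 − 10P = 2063 + 4P, so 1897 = 14P and P = 135.50.
Substituting into AD, Y = 2605.00.

P = 135.50, Y = 2605.00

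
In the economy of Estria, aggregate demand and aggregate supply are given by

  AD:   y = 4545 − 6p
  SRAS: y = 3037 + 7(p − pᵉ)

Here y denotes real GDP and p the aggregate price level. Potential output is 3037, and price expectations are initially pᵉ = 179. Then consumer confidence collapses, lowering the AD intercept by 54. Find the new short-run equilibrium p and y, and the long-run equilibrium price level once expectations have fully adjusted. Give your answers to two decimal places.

Short run: p = 208.23, y = 3241.62. Long run: p = 242.33.

AD shifts left: new AD is y = 4491 − 6p. With pᵉ = 179, SRAS is y = 1784 + 7p.
Short run: 4491 − 6p = 1784 + 7p gives 2707 = 13p, so p = 208.23 and y = 4491 − 6p = 3241.62.
y = 3241.62 is above potential 3037; expectations adjust and SRAS shifts left until y = 3037.
Long run: on the new AD curve, 3037 = 4491 − 6p gives p = 242.33.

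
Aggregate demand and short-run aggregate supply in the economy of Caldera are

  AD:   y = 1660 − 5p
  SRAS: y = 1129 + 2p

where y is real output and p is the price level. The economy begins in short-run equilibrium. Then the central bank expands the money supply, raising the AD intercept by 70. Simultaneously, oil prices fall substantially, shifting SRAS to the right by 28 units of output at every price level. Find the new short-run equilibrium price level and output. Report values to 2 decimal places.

p = 81.86, y = 1320.71

After both shocks: AD is y = 1730 − 5p and SRAS is y = 1157 + 2p.
Setting them equal: 573 = 7p, so p = 81.86.
Substituting into AD, y = 1320.71.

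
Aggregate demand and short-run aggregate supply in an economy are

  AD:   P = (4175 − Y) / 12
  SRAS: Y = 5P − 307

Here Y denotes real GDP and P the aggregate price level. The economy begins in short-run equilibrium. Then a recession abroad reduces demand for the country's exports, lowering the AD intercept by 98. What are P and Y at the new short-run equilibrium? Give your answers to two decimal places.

P = 257.88, Y = 982.41

This is a negative demand shock: AD shifts left.
New AD: Y = 4077 − 12P.
Set AD = SRAS: 4077 − 12P = 5P − 307, so 4384 = 17P and P = 257.88.
Substituting into AD, Y = 982.41.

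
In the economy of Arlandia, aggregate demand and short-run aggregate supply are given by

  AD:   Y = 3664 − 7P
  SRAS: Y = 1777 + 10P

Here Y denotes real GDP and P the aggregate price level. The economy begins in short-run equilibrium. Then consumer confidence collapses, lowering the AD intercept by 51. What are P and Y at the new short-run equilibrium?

P = 108, Y = 2857

This is a negative demand shock: AD shifts left.
New AD: Y = 3613 − 7P.
Set AD = SRAS: 3613 − 7P = 1777 + 10P, so 1836 = 17P and P = 108.
Y = 3613 − 7·108 = 2857.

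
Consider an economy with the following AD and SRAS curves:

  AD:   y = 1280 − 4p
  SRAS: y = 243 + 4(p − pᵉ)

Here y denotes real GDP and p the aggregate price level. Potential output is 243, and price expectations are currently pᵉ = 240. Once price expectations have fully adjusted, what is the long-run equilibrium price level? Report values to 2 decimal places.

Short run: with pᵉ = 240, SRAS is y = 4p − 717. Setting AD = SRAS gives 1997 = 8p, so p = 249.63 and y = 1280 − 4p = 281.50.
Output 281.50 is above potential 243, so over time expected prices rise and SRAS shifts left until y returns to 243.
Long run: y = 243 on the AD curve gives 243 = 1280 − 4p, so p = 259.25.

Long-run p = 259.25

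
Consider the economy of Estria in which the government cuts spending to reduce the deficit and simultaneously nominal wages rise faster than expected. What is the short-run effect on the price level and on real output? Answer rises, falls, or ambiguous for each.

The first event is a negative demand shock: AD shifts left, which by itself pushes P down and Y down.
The second is an adverse supply shock: SRAS shifts left, which by itself pushes P up and Y down.
The two shocks push P in opposite directions, so the effect on P is ambiguous. Both shocks push Y down, so Y falls.

Price level: ambiguous; output: falls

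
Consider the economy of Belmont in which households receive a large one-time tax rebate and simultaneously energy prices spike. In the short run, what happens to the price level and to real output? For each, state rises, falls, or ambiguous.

Price level: rises; output: ambiguous

The first event is a positive demand shock: AD shifts right, which by itself pushes P up and Y up.
The second is an adverse supply shock: SRAS shifts left, which by itself pushes P up and Y down.
Both shocks push P up, so P rises. The two shocks push Y in opposite directions, so the effect on Y is ambiguous.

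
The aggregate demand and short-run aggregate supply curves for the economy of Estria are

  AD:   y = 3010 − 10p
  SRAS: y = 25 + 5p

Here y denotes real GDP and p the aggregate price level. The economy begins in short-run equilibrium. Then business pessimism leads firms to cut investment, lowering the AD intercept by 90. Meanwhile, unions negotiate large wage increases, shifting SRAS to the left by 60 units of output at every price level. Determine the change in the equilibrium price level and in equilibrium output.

Δp = -2, Δy = -70

After both shocks: AD is y = 2920 − 10p and SRAS is y = 5p − 35.
Setting them equal: 2955 = 15p, so p = 197.
y = 2920 − 10·197 = 950.
Initially p = 199, y = 1020, so Δp = -2 and Δy = -70.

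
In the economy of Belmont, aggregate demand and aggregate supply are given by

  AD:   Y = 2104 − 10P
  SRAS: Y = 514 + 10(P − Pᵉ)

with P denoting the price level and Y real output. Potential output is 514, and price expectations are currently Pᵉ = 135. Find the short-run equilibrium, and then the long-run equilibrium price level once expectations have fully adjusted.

Short run: P = 147, Y = 634. Long run: P = 159.

Short run: with Pᵉ = 135, SRAS is Y = 10P − 836. Setting AD = SRAS gives 2940 = 20P, so P = 147 and Y = 2104 − 10·147 = 634.
Output 634 is above potential 514, so over time expected prices rise and SRAS shifts left until Y returns to 514.
Long run: Y = 514 on the AD curve gives 514 = 2104 − 10P, so P = 159.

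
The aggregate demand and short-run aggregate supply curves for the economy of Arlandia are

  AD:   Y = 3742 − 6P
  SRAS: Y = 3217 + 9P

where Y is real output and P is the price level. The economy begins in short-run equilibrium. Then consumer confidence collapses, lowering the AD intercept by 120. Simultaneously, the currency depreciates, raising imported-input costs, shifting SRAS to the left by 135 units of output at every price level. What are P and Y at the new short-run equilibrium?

P = 36, Y = 3406

After both shocks: AD is Y = 3622 − 6P and SRAS is Y = 3082 + 9P.
Setting them equal: 540 = 15P, so P = 36.
Y = 3622 − 6·36 = 3406.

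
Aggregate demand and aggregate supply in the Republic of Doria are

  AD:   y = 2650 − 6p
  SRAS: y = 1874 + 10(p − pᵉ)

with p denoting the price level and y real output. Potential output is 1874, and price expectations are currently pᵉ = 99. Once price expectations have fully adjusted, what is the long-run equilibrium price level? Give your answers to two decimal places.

Long-run p = 129.33

Short run: with pᵉ = 99, SRAS is y = 884 + 10p. Setting AD = SRAS gives 1766 = 16p, so p = 110.38 and y = 2650 − 6p = 1987.75.
Output 1987.75 is above potential 1874, so over time expected prices rise and SRAS shifts left until y returns to 1874.
Long run: y = 1874 on the AD curve gives 1874 = 2650 − 6p, so p = 129.33.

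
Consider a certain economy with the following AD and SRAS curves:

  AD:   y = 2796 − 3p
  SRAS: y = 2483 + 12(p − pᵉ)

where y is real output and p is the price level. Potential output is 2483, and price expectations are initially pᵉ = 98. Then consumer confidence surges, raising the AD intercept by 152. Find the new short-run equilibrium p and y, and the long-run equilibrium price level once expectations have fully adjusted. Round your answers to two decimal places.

AD shifts right: new AD is y = 2948 − 3p. With pᵉ = 98, SRAS is y = 1307 + 12p.
Short run: 2948 − 3p = 1307 + 12p gives 1641 = 15p, so p = 109.40 and y = 2948 − 3p = 2619.80.
y = 2619.80 is above potential 2483; expectations adjust and SRAS shifts left until y = 2483.
Long run: on the new AD curve, 2483 = 2948 − 3p gives p = 155.00.

Short run: p = 109.40, y = 2619.80. Long run: p = 155.00.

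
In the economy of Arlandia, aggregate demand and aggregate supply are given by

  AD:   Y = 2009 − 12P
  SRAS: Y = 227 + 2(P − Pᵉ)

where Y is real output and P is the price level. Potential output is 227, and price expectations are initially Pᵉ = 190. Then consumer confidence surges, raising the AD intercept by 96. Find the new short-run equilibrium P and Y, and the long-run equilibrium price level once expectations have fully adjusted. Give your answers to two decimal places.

Short run: P = 161.29, Y = 169.57. Long run: P = 156.50.

AD shifts right: new AD is Y = 2105 − 12P. With Pᵉ = 190, SRAS is Y = 2P − 153.
Short run: 2105 − 12P = 2P − 153 gives 2258 = 14P, so P = 161.29 and Y = 2105 − 12P = 169.57.
Y = 169.57 is below potential 227; expectations adjust and SRAS shifts right until Y = 227.
Long run: on the new AD curve, 227 = 2105 − 12P gives P = 156.50.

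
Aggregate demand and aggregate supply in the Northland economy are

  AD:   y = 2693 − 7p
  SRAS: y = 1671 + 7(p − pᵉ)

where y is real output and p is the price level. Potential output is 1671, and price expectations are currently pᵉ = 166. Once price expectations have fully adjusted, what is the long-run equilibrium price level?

Short run: with pᵉ = 166, SRAS is y = 509 + 7p. Setting AD = SRAS gives 2184 = 14p, so p = 156 and y = 2693 − 7·156 = 1601.
Output 1601 is below potential 1671, so over time expected prices fall and SRAS shifts right until y returns to 1671.
Long run: y = 1671 on the AD curve gives 1671 = 2693 − 7p, so p = 146.

Long-run p = 146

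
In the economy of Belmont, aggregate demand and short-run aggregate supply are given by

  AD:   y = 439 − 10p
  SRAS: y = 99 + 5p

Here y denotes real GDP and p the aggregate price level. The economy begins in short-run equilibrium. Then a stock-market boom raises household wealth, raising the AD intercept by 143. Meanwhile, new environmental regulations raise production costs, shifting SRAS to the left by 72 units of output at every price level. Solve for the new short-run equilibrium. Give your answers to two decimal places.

p = 37.00, y = 212.00

After both shocks: AD is y = 582 − 10p and SRAS is y = 27 + 5p.
Setting them equal: 555 = 15p, so p = 37.00.
Substituting into AD, y = 212.00.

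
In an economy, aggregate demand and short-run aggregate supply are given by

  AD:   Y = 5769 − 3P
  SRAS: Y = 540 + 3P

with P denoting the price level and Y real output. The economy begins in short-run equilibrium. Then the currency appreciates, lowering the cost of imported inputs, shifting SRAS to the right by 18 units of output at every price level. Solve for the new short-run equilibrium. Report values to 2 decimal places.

P = 868.50, Y = 3163.50

This is a positive supply shock: SRAS shifts right.
New SRAS: Y = 558 + 3P.
Set AD = SRAS: 5769 − 3P = 558 + 3P, so 5211 = 6P and P = 868.50.
Substituting into AD, Y = 3163.50.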